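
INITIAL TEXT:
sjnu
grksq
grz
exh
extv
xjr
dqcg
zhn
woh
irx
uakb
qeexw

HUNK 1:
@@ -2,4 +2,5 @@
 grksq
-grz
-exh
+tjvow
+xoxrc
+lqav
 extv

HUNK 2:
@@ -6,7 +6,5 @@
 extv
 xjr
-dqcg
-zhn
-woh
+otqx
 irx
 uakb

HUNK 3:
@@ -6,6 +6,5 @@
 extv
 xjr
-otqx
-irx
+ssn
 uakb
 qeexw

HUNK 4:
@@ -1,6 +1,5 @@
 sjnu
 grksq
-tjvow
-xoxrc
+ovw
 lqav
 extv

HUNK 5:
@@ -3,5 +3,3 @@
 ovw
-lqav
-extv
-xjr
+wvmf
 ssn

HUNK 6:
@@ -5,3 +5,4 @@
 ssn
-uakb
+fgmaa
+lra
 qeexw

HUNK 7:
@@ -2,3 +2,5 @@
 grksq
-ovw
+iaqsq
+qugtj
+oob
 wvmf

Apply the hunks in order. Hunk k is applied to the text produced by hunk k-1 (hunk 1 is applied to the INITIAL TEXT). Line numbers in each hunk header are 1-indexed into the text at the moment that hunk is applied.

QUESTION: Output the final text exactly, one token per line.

Answer: sjnu
grksq
iaqsq
qugtj
oob
wvmf
ssn
fgmaa
lra
qeexw

Derivation:
Hunk 1: at line 2 remove [grz,exh] add [tjvow,xoxrc,lqav] -> 13 lines: sjnu grksq tjvow xoxrc lqav extv xjr dqcg zhn woh irx uakb qeexw
Hunk 2: at line 6 remove [dqcg,zhn,woh] add [otqx] -> 11 lines: sjnu grksq tjvow xoxrc lqav extv xjr otqx irx uakb qeexw
Hunk 3: at line 6 remove [otqx,irx] add [ssn] -> 10 lines: sjnu grksq tjvow xoxrc lqav extv xjr ssn uakb qeexw
Hunk 4: at line 1 remove [tjvow,xoxrc] add [ovw] -> 9 lines: sjnu grksq ovw lqav extv xjr ssn uakb qeexw
Hunk 5: at line 3 remove [lqav,extv,xjr] add [wvmf] -> 7 lines: sjnu grksq ovw wvmf ssn uakb qeexw
Hunk 6: at line 5 remove [uakb] add [fgmaa,lra] -> 8 lines: sjnu grksq ovw wvmf ssn fgmaa lra qeexw
Hunk 7: at line 2 remove [ovw] add [iaqsq,qugtj,oob] -> 10 lines: sjnu grksq iaqsq qugtj oob wvmf ssn fgmaa lra qeexw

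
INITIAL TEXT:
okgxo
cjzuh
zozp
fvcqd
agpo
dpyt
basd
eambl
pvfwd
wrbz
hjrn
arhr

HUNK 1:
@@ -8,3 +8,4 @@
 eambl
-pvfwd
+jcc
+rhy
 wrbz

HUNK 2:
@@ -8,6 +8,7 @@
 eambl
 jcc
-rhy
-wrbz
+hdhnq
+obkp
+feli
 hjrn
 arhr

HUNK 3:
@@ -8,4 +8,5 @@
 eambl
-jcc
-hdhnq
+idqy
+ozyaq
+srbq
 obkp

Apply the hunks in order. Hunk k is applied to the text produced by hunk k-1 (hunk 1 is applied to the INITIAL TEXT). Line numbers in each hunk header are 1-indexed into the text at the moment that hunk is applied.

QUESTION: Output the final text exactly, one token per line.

Answer: okgxo
cjzuh
zozp
fvcqd
agpo
dpyt
basd
eambl
idqy
ozyaq
srbq
obkp
feli
hjrn
arhr

Derivation:
Hunk 1: at line 8 remove [pvfwd] add [jcc,rhy] -> 13 lines: okgxo cjzuh zozp fvcqd agpo dpyt basd eambl jcc rhy wrbz hjrn arhr
Hunk 2: at line 8 remove [rhy,wrbz] add [hdhnq,obkp,feli] -> 14 lines: okgxo cjzuh zozp fvcqd agpo dpyt basd eambl jcc hdhnq obkp feli hjrn arhr
Hunk 3: at line 8 remove [jcc,hdhnq] add [idqy,ozyaq,srbq] -> 15 lines: okgxo cjzuh zozp fvcqd agpo dpyt basd eambl idqy ozyaq srbq obkp feli hjrn arhr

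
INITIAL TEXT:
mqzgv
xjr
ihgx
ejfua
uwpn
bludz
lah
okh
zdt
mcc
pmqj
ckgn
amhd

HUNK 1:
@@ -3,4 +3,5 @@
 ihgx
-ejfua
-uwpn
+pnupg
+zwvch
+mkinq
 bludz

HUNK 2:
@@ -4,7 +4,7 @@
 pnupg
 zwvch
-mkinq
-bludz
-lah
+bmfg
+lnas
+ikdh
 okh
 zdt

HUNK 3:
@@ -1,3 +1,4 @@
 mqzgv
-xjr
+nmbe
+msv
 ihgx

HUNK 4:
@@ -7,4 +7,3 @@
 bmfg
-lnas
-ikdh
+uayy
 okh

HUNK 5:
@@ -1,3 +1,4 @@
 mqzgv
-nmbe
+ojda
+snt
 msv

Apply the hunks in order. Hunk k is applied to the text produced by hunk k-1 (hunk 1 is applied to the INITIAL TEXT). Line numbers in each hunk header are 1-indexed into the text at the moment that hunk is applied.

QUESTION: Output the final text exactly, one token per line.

Answer: mqzgv
ojda
snt
msv
ihgx
pnupg
zwvch
bmfg
uayy
okh
zdt
mcc
pmqj
ckgn
amhd

Derivation:
Hunk 1: at line 3 remove [ejfua,uwpn] add [pnupg,zwvch,mkinq] -> 14 lines: mqzgv xjr ihgx pnupg zwvch mkinq bludz lah okh zdt mcc pmqj ckgn amhd
Hunk 2: at line 4 remove [mkinq,bludz,lah] add [bmfg,lnas,ikdh] -> 14 lines: mqzgv xjr ihgx pnupg zwvch bmfg lnas ikdh okh zdt mcc pmqj ckgn amhd
Hunk 3: at line 1 remove [xjr] add [nmbe,msv] -> 15 lines: mqzgv nmbe msv ihgx pnupg zwvch bmfg lnas ikdh okh zdt mcc pmqj ckgn amhd
Hunk 4: at line 7 remove [lnas,ikdh] add [uayy] -> 14 lines: mqzgv nmbe msv ihgx pnupg zwvch bmfg uayy okh zdt mcc pmqj ckgn amhd
Hunk 5: at line 1 remove [nmbe] add [ojda,snt] -> 15 lines: mqzgv ojda snt msv ihgx pnupg zwvch bmfg uayy okh zdt mcc pmqj ckgn amhd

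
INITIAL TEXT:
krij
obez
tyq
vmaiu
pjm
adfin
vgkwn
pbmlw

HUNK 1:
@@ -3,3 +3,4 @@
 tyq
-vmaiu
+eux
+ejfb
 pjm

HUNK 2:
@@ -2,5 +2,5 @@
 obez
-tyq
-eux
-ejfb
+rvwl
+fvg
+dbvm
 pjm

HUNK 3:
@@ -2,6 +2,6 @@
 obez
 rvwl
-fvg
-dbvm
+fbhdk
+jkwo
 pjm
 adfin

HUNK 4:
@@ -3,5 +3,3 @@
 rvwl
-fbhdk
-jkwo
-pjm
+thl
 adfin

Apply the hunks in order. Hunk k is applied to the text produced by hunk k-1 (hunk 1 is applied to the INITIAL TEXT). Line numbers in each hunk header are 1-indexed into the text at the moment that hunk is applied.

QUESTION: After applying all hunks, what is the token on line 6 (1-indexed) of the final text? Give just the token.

Answer: vgkwn

Derivation:
Hunk 1: at line 3 remove [vmaiu] add [eux,ejfb] -> 9 lines: krij obez tyq eux ejfb pjm adfin vgkwn pbmlw
Hunk 2: at line 2 remove [tyq,eux,ejfb] add [rvwl,fvg,dbvm] -> 9 lines: krij obez rvwl fvg dbvm pjm adfin vgkwn pbmlw
Hunk 3: at line 2 remove [fvg,dbvm] add [fbhdk,jkwo] -> 9 lines: krij obez rvwl fbhdk jkwo pjm adfin vgkwn pbmlw
Hunk 4: at line 3 remove [fbhdk,jkwo,pjm] add [thl] -> 7 lines: krij obez rvwl thl adfin vgkwn pbmlw
Final line 6: vgkwn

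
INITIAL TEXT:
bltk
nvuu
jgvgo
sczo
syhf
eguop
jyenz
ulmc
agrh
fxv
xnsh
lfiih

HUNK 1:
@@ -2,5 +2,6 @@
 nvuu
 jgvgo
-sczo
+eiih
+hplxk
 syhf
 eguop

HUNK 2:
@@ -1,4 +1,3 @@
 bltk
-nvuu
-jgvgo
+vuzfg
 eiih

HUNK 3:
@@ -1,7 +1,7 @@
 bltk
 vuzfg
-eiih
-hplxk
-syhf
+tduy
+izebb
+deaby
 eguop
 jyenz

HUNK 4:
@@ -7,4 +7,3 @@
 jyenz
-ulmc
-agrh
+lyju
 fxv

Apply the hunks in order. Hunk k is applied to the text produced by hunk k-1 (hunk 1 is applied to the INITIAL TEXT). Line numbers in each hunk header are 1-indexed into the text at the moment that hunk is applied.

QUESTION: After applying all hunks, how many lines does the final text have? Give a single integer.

Hunk 1: at line 2 remove [sczo] add [eiih,hplxk] -> 13 lines: bltk nvuu jgvgo eiih hplxk syhf eguop jyenz ulmc agrh fxv xnsh lfiih
Hunk 2: at line 1 remove [nvuu,jgvgo] add [vuzfg] -> 12 lines: bltk vuzfg eiih hplxk syhf eguop jyenz ulmc agrh fxv xnsh lfiih
Hunk 3: at line 1 remove [eiih,hplxk,syhf] add [tduy,izebb,deaby] -> 12 lines: bltk vuzfg tduy izebb deaby eguop jyenz ulmc agrh fxv xnsh lfiih
Hunk 4: at line 7 remove [ulmc,agrh] add [lyju] -> 11 lines: bltk vuzfg tduy izebb deaby eguop jyenz lyju fxv xnsh lfiih
Final line count: 11

Answer: 11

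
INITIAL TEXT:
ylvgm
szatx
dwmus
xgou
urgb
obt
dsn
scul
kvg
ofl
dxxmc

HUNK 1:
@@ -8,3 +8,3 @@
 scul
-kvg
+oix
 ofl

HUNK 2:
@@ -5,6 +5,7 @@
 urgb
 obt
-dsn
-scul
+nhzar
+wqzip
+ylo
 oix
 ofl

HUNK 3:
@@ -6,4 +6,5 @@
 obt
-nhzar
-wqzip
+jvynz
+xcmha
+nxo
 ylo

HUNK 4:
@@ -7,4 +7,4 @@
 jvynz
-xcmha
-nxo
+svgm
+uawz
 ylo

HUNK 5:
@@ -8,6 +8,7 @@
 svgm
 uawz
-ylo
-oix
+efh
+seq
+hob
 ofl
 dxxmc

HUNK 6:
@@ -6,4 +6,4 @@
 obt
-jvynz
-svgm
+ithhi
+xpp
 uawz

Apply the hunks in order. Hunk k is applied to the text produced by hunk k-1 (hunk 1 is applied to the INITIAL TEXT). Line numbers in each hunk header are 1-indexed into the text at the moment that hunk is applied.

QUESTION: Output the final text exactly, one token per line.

Hunk 1: at line 8 remove [kvg] add [oix] -> 11 lines: ylvgm szatx dwmus xgou urgb obt dsn scul oix ofl dxxmc
Hunk 2: at line 5 remove [dsn,scul] add [nhzar,wqzip,ylo] -> 12 lines: ylvgm szatx dwmus xgou urgb obt nhzar wqzip ylo oix ofl dxxmc
Hunk 3: at line 6 remove [nhzar,wqzip] add [jvynz,xcmha,nxo] -> 13 lines: ylvgm szatx dwmus xgou urgb obt jvynz xcmha nxo ylo oix ofl dxxmc
Hunk 4: at line 7 remove [xcmha,nxo] add [svgm,uawz] -> 13 lines: ylvgm szatx dwmus xgou urgb obt jvynz svgm uawz ylo oix ofl dxxmc
Hunk 5: at line 8 remove [ylo,oix] add [efh,seq,hob] -> 14 lines: ylvgm szatx dwmus xgou urgb obt jvynz svgm uawz efh seq hob ofl dxxmc
Hunk 6: at line 6 remove [jvynz,svgm] add [ithhi,xpp] -> 14 lines: ylvgm szatx dwmus xgou urgb obt ithhi xpp uawz efh seq hob ofl dxxmc

Answer: ylvgm
szatx
dwmus
xgou
urgb
obt
ithhi
xpp
uawz
efh
seq
hob
ofl
dxxmc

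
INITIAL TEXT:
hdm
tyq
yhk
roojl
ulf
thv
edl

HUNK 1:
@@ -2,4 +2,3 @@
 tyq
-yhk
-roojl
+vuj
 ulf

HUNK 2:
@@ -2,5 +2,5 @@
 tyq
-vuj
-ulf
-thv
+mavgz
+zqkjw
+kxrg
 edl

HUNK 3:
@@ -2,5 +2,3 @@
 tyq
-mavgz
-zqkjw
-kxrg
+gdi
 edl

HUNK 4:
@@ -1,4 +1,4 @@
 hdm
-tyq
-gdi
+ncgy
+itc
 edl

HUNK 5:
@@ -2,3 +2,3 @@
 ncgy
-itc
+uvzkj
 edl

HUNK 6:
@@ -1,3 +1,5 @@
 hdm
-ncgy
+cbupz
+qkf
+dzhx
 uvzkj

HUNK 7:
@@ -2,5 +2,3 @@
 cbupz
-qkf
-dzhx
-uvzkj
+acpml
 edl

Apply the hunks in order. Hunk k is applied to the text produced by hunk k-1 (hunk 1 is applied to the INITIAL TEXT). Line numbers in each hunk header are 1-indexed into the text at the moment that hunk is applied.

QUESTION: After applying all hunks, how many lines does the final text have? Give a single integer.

Hunk 1: at line 2 remove [yhk,roojl] add [vuj] -> 6 lines: hdm tyq vuj ulf thv edl
Hunk 2: at line 2 remove [vuj,ulf,thv] add [mavgz,zqkjw,kxrg] -> 6 lines: hdm tyq mavgz zqkjw kxrg edl
Hunk 3: at line 2 remove [mavgz,zqkjw,kxrg] add [gdi] -> 4 lines: hdm tyq gdi edl
Hunk 4: at line 1 remove [tyq,gdi] add [ncgy,itc] -> 4 lines: hdm ncgy itc edl
Hunk 5: at line 2 remove [itc] add [uvzkj] -> 4 lines: hdm ncgy uvzkj edl
Hunk 6: at line 1 remove [ncgy] add [cbupz,qkf,dzhx] -> 6 lines: hdm cbupz qkf dzhx uvzkj edl
Hunk 7: at line 2 remove [qkf,dzhx,uvzkj] add [acpml] -> 4 lines: hdm cbupz acpml edl
Final line count: 4

Answer: 4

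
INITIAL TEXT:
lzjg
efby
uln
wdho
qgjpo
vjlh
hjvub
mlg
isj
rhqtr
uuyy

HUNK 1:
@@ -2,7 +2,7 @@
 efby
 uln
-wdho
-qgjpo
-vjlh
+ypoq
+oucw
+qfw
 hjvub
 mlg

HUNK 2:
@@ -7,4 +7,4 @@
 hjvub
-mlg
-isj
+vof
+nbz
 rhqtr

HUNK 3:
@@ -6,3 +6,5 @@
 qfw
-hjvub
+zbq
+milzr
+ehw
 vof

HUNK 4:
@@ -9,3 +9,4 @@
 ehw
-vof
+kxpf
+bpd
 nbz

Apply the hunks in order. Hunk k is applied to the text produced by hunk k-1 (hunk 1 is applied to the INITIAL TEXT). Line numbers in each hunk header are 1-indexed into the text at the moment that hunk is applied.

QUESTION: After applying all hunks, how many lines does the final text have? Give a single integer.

Hunk 1: at line 2 remove [wdho,qgjpo,vjlh] add [ypoq,oucw,qfw] -> 11 lines: lzjg efby uln ypoq oucw qfw hjvub mlg isj rhqtr uuyy
Hunk 2: at line 7 remove [mlg,isj] add [vof,nbz] -> 11 lines: lzjg efby uln ypoq oucw qfw hjvub vof nbz rhqtr uuyy
Hunk 3: at line 6 remove [hjvub] add [zbq,milzr,ehw] -> 13 lines: lzjg efby uln ypoq oucw qfw zbq milzr ehw vof nbz rhqtr uuyy
Hunk 4: at line 9 remove [vof] add [kxpf,bpd] -> 14 lines: lzjg efby uln ypoq oucw qfw zbq milzr ehw kxpf bpd nbz rhqtr uuyy
Final line count: 14

Answer: 14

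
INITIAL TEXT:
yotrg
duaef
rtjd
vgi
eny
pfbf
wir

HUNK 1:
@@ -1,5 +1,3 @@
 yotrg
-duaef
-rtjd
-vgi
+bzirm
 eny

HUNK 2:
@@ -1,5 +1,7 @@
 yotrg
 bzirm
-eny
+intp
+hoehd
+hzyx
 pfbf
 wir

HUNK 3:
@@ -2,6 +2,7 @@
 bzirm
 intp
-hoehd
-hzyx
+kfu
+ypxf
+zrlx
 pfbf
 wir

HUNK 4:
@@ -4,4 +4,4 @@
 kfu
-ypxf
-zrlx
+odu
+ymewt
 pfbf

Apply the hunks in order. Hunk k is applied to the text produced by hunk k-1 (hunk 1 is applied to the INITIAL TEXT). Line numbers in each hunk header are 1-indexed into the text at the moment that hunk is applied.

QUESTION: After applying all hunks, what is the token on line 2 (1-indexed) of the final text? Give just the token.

Hunk 1: at line 1 remove [duaef,rtjd,vgi] add [bzirm] -> 5 lines: yotrg bzirm eny pfbf wir
Hunk 2: at line 1 remove [eny] add [intp,hoehd,hzyx] -> 7 lines: yotrg bzirm intp hoehd hzyx pfbf wir
Hunk 3: at line 2 remove [hoehd,hzyx] add [kfu,ypxf,zrlx] -> 8 lines: yotrg bzirm intp kfu ypxf zrlx pfbf wir
Hunk 4: at line 4 remove [ypxf,zrlx] add [odu,ymewt] -> 8 lines: yotrg bzirm intp kfu odu ymewt pfbf wir
Final line 2: bzirm

Answer: bzirm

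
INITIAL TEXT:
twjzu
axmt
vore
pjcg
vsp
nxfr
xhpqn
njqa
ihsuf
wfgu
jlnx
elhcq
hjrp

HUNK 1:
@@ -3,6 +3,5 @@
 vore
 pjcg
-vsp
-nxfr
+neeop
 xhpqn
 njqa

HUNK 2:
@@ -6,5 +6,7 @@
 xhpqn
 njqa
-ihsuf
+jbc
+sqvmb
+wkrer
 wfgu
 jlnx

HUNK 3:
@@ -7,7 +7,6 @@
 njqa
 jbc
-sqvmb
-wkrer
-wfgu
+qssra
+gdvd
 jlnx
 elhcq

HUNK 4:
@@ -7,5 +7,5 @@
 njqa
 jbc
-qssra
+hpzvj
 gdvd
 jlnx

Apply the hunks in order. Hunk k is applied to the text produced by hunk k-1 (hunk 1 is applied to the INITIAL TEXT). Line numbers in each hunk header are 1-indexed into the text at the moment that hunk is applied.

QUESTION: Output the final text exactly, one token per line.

Answer: twjzu
axmt
vore
pjcg
neeop
xhpqn
njqa
jbc
hpzvj
gdvd
jlnx
elhcq
hjrp

Derivation:
Hunk 1: at line 3 remove [vsp,nxfr] add [neeop] -> 12 lines: twjzu axmt vore pjcg neeop xhpqn njqa ihsuf wfgu jlnx elhcq hjrp
Hunk 2: at line 6 remove [ihsuf] add [jbc,sqvmb,wkrer] -> 14 lines: twjzu axmt vore pjcg neeop xhpqn njqa jbc sqvmb wkrer wfgu jlnx elhcq hjrp
Hunk 3: at line 7 remove [sqvmb,wkrer,wfgu] add [qssra,gdvd] -> 13 lines: twjzu axmt vore pjcg neeop xhpqn njqa jbc qssra gdvd jlnx elhcq hjrp
Hunk 4: at line 7 remove [qssra] add [hpzvj] -> 13 lines: twjzu axmt vore pjcg neeop xhpqn njqa jbc hpzvj gdvd jlnx elhcq hjrp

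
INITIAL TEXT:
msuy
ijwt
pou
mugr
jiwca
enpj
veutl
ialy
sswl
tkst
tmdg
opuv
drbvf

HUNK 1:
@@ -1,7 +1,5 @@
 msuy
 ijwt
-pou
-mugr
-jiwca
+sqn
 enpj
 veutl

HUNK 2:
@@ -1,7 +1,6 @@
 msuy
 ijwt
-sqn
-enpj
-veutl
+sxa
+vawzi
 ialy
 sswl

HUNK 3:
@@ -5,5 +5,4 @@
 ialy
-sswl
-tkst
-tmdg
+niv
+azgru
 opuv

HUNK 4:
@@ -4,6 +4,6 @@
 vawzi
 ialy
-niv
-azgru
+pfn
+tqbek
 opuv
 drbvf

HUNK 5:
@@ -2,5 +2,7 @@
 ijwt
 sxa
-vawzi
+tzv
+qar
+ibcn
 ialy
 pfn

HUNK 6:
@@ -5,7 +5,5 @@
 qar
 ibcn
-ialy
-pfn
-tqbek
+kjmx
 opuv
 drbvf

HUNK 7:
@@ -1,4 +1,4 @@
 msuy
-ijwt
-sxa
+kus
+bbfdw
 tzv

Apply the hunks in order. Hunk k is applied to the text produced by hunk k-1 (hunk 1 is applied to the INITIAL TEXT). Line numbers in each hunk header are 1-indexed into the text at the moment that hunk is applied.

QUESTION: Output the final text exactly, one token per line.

Hunk 1: at line 1 remove [pou,mugr,jiwca] add [sqn] -> 11 lines: msuy ijwt sqn enpj veutl ialy sswl tkst tmdg opuv drbvf
Hunk 2: at line 1 remove [sqn,enpj,veutl] add [sxa,vawzi] -> 10 lines: msuy ijwt sxa vawzi ialy sswl tkst tmdg opuv drbvf
Hunk 3: at line 5 remove [sswl,tkst,tmdg] add [niv,azgru] -> 9 lines: msuy ijwt sxa vawzi ialy niv azgru opuv drbvf
Hunk 4: at line 4 remove [niv,azgru] add [pfn,tqbek] -> 9 lines: msuy ijwt sxa vawzi ialy pfn tqbek opuv drbvf
Hunk 5: at line 2 remove [vawzi] add [tzv,qar,ibcn] -> 11 lines: msuy ijwt sxa tzv qar ibcn ialy pfn tqbek opuv drbvf
Hunk 6: at line 5 remove [ialy,pfn,tqbek] add [kjmx] -> 9 lines: msuy ijwt sxa tzv qar ibcn kjmx opuv drbvf
Hunk 7: at line 1 remove [ijwt,sxa] add [kus,bbfdw] -> 9 lines: msuy kus bbfdw tzv qar ibcn kjmx opuv drbvf

Answer: msuy
kus
bbfdw
tzv
qar
ibcn
kjmx
opuv
drbvf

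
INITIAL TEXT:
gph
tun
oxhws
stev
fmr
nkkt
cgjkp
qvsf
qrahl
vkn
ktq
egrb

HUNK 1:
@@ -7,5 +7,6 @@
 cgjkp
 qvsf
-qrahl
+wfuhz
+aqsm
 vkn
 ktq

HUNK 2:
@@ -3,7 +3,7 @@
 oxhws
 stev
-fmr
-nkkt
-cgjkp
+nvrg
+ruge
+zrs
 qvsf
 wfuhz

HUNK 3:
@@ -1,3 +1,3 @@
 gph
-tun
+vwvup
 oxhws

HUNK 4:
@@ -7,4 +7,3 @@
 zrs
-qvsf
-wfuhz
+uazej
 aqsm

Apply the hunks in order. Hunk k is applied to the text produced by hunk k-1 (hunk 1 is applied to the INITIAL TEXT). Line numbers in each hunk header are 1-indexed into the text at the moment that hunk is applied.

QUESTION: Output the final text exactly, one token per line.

Answer: gph
vwvup
oxhws
stev
nvrg
ruge
zrs
uazej
aqsm
vkn
ktq
egrb

Derivation:
Hunk 1: at line 7 remove [qrahl] add [wfuhz,aqsm] -> 13 lines: gph tun oxhws stev fmr nkkt cgjkp qvsf wfuhz aqsm vkn ktq egrb
Hunk 2: at line 3 remove [fmr,nkkt,cgjkp] add [nvrg,ruge,zrs] -> 13 lines: gph tun oxhws stev nvrg ruge zrs qvsf wfuhz aqsm vkn ktq egrb
Hunk 3: at line 1 remove [tun] add [vwvup] -> 13 lines: gph vwvup oxhws stev nvrg ruge zrs qvsf wfuhz aqsm vkn ktq egrb
Hunk 4: at line 7 remove [qvsf,wfuhz] add [uazej] -> 12 lines: gph vwvup oxhws stev nvrg ruge zrs uazej aqsm vkn ktq egrb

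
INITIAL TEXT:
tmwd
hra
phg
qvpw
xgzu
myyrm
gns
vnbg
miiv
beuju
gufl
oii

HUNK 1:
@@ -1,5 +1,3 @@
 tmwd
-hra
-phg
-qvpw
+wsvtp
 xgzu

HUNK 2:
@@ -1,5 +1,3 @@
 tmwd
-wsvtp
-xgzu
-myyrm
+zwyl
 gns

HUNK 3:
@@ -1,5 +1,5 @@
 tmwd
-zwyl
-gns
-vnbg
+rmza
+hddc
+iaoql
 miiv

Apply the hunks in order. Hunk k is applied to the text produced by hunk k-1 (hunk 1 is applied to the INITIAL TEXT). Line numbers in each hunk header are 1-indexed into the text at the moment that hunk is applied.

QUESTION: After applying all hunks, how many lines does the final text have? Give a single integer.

Answer: 8

Derivation:
Hunk 1: at line 1 remove [hra,phg,qvpw] add [wsvtp] -> 10 lines: tmwd wsvtp xgzu myyrm gns vnbg miiv beuju gufl oii
Hunk 2: at line 1 remove [wsvtp,xgzu,myyrm] add [zwyl] -> 8 lines: tmwd zwyl gns vnbg miiv beuju gufl oii
Hunk 3: at line 1 remove [zwyl,gns,vnbg] add [rmza,hddc,iaoql] -> 8 lines: tmwd rmza hddc iaoql miiv beuju gufl oii
Final line count: 8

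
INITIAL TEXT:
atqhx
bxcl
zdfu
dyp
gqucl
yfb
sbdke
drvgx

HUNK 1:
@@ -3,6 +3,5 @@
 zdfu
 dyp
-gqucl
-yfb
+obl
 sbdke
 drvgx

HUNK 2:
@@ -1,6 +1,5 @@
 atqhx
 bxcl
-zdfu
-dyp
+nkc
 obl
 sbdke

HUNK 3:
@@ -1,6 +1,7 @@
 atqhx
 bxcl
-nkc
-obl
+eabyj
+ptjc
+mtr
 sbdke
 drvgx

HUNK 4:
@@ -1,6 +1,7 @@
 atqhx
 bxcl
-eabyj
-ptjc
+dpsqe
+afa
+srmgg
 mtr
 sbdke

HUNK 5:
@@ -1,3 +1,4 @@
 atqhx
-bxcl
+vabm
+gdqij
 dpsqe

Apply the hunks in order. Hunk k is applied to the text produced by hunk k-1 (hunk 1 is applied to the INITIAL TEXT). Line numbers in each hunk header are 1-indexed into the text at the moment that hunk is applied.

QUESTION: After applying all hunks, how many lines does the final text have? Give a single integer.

Answer: 9

Derivation:
Hunk 1: at line 3 remove [gqucl,yfb] add [obl] -> 7 lines: atqhx bxcl zdfu dyp obl sbdke drvgx
Hunk 2: at line 1 remove [zdfu,dyp] add [nkc] -> 6 lines: atqhx bxcl nkc obl sbdke drvgx
Hunk 3: at line 1 remove [nkc,obl] add [eabyj,ptjc,mtr] -> 7 lines: atqhx bxcl eabyj ptjc mtr sbdke drvgx
Hunk 4: at line 1 remove [eabyj,ptjc] add [dpsqe,afa,srmgg] -> 8 lines: atqhx bxcl dpsqe afa srmgg mtr sbdke drvgx
Hunk 5: at line 1 remove [bxcl] add [vabm,gdqij] -> 9 lines: atqhx vabm gdqij dpsqe afa srmgg mtr sbdke drvgx
Final line count: 9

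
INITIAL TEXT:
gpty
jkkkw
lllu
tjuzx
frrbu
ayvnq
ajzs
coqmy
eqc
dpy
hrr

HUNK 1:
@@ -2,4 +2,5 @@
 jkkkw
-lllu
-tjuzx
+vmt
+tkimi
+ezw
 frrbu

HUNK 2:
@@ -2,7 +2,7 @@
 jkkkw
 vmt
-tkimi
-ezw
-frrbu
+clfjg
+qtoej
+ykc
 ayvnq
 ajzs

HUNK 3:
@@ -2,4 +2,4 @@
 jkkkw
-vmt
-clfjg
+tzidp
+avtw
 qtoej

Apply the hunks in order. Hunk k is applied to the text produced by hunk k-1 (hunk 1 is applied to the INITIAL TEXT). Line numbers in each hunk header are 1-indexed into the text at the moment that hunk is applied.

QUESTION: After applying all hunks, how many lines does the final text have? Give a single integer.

Answer: 12

Derivation:
Hunk 1: at line 2 remove [lllu,tjuzx] add [vmt,tkimi,ezw] -> 12 lines: gpty jkkkw vmt tkimi ezw frrbu ayvnq ajzs coqmy eqc dpy hrr
Hunk 2: at line 2 remove [tkimi,ezw,frrbu] add [clfjg,qtoej,ykc] -> 12 lines: gpty jkkkw vmt clfjg qtoej ykc ayvnq ajzs coqmy eqc dpy hrr
Hunk 3: at line 2 remove [vmt,clfjg] add [tzidp,avtw] -> 12 lines: gpty jkkkw tzidp avtw qtoej ykc ayvnq ajzs coqmy eqc dpy hrr
Final line count: 12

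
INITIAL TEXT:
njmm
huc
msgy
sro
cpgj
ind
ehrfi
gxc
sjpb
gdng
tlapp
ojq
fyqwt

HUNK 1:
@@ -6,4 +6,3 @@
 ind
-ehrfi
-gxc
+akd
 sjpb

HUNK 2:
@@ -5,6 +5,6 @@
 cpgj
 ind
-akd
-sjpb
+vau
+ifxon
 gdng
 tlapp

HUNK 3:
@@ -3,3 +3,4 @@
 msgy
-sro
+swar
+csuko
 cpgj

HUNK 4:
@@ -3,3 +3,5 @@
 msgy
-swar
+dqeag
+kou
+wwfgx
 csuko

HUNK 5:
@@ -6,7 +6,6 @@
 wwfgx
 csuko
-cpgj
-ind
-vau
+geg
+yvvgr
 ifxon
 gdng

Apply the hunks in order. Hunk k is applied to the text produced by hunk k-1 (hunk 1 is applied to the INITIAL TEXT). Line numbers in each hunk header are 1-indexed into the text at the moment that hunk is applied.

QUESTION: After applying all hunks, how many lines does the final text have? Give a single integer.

Answer: 14

Derivation:
Hunk 1: at line 6 remove [ehrfi,gxc] add [akd] -> 12 lines: njmm huc msgy sro cpgj ind akd sjpb gdng tlapp ojq fyqwt
Hunk 2: at line 5 remove [akd,sjpb] add [vau,ifxon] -> 12 lines: njmm huc msgy sro cpgj ind vau ifxon gdng tlapp ojq fyqwt
Hunk 3: at line 3 remove [sro] add [swar,csuko] -> 13 lines: njmm huc msgy swar csuko cpgj ind vau ifxon gdng tlapp ojq fyqwt
Hunk 4: at line 3 remove [swar] add [dqeag,kou,wwfgx] -> 15 lines: njmm huc msgy dqeag kou wwfgx csuko cpgj ind vau ifxon gdng tlapp ojq fyqwt
Hunk 5: at line 6 remove [cpgj,ind,vau] add [geg,yvvgr] -> 14 lines: njmm huc msgy dqeag kou wwfgx csuko geg yvvgr ifxon gdng tlapp ojq fyqwt
Final line count: 14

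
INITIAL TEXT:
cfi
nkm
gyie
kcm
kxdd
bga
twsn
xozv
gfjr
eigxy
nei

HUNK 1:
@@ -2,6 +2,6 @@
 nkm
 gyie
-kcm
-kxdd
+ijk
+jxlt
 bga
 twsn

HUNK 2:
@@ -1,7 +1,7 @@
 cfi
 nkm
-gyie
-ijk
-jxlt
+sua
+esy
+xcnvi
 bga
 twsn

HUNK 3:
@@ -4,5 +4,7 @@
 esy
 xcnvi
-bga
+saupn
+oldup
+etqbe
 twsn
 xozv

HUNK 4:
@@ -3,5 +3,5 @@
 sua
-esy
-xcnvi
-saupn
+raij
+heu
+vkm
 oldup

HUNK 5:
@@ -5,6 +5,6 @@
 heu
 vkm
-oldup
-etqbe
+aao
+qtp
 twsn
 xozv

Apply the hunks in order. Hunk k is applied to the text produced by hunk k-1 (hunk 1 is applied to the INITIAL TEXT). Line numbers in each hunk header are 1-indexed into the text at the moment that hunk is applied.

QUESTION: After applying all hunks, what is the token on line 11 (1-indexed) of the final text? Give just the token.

Answer: gfjr

Derivation:
Hunk 1: at line 2 remove [kcm,kxdd] add [ijk,jxlt] -> 11 lines: cfi nkm gyie ijk jxlt bga twsn xozv gfjr eigxy nei
Hunk 2: at line 1 remove [gyie,ijk,jxlt] add [sua,esy,xcnvi] -> 11 lines: cfi nkm sua esy xcnvi bga twsn xozv gfjr eigxy nei
Hunk 3: at line 4 remove [bga] add [saupn,oldup,etqbe] -> 13 lines: cfi nkm sua esy xcnvi saupn oldup etqbe twsn xozv gfjr eigxy nei
Hunk 4: at line 3 remove [esy,xcnvi,saupn] add [raij,heu,vkm] -> 13 lines: cfi nkm sua raij heu vkm oldup etqbe twsn xozv gfjr eigxy nei
Hunk 5: at line 5 remove [oldup,etqbe] add [aao,qtp] -> 13 lines: cfi nkm sua raij heu vkm aao qtp twsn xozv gfjr eigxy nei
Final line 11: gfjr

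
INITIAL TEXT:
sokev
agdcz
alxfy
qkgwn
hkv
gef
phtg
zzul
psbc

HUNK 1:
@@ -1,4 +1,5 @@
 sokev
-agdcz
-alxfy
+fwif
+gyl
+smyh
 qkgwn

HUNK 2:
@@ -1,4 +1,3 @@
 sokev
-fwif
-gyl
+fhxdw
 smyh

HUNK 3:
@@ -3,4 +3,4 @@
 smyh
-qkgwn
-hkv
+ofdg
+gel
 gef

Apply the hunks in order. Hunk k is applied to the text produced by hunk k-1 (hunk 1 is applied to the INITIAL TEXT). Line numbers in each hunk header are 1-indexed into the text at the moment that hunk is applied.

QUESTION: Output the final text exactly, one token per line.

Answer: sokev
fhxdw
smyh
ofdg
gel
gef
phtg
zzul
psbc

Derivation:
Hunk 1: at line 1 remove [agdcz,alxfy] add [fwif,gyl,smyh] -> 10 lines: sokev fwif gyl smyh qkgwn hkv gef phtg zzul psbc
Hunk 2: at line 1 remove [fwif,gyl] add [fhxdw] -> 9 lines: sokev fhxdw smyh qkgwn hkv gef phtg zzul psbc
Hunk 3: at line 3 remove [qkgwn,hkv] add [ofdg,gel] -> 9 lines: sokev fhxdw smyh ofdg gel gef phtg zzul psbc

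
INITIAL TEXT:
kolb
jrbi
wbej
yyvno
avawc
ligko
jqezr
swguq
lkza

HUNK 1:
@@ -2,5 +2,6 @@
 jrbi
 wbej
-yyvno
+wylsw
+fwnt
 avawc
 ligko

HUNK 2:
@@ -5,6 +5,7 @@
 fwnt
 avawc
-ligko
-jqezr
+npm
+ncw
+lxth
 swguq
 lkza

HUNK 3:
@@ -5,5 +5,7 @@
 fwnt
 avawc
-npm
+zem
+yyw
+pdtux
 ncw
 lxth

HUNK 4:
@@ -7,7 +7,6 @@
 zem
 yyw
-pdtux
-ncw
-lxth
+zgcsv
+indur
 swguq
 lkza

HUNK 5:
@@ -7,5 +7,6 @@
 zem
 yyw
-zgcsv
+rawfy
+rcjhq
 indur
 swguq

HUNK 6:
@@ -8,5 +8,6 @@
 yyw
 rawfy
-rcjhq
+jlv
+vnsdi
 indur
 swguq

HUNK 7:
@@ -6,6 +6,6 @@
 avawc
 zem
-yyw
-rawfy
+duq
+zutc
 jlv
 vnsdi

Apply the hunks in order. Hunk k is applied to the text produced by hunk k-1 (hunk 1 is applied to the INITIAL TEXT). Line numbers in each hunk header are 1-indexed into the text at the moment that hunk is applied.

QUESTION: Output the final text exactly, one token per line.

Answer: kolb
jrbi
wbej
wylsw
fwnt
avawc
zem
duq
zutc
jlv
vnsdi
indur
swguq
lkza

Derivation:
Hunk 1: at line 2 remove [yyvno] add [wylsw,fwnt] -> 10 lines: kolb jrbi wbej wylsw fwnt avawc ligko jqezr swguq lkza
Hunk 2: at line 5 remove [ligko,jqezr] add [npm,ncw,lxth] -> 11 lines: kolb jrbi wbej wylsw fwnt avawc npm ncw lxth swguq lkza
Hunk 3: at line 5 remove [npm] add [zem,yyw,pdtux] -> 13 lines: kolb jrbi wbej wylsw fwnt avawc zem yyw pdtux ncw lxth swguq lkza
Hunk 4: at line 7 remove [pdtux,ncw,lxth] add [zgcsv,indur] -> 12 lines: kolb jrbi wbej wylsw fwnt avawc zem yyw zgcsv indur swguq lkza
Hunk 5: at line 7 remove [zgcsv] add [rawfy,rcjhq] -> 13 lines: kolb jrbi wbej wylsw fwnt avawc zem yyw rawfy rcjhq indur swguq lkza
Hunk 6: at line 8 remove [rcjhq] add [jlv,vnsdi] -> 14 lines: kolb jrbi wbej wylsw fwnt avawc zem yyw rawfy jlv vnsdi indur swguq lkza
Hunk 7: at line 6 remove [yyw,rawfy] add [duq,zutc] -> 14 lines: kolb jrbi wbej wylsw fwnt avawc zem duq zutc jlv vnsdi indur swguq lkza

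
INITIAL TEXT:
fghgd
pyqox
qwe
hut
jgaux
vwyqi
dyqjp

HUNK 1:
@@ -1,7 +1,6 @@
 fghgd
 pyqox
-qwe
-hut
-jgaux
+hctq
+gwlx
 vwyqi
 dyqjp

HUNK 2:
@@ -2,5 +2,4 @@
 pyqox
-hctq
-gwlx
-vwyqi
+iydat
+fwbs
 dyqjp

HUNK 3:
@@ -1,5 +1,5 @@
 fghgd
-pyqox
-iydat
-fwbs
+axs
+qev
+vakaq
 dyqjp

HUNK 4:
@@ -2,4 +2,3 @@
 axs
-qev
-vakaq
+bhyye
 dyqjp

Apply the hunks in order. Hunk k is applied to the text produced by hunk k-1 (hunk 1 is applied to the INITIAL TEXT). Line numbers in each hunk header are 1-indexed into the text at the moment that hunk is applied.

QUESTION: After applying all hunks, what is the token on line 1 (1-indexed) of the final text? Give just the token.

Hunk 1: at line 1 remove [qwe,hut,jgaux] add [hctq,gwlx] -> 6 lines: fghgd pyqox hctq gwlx vwyqi dyqjp
Hunk 2: at line 2 remove [hctq,gwlx,vwyqi] add [iydat,fwbs] -> 5 lines: fghgd pyqox iydat fwbs dyqjp
Hunk 3: at line 1 remove [pyqox,iydat,fwbs] add [axs,qev,vakaq] -> 5 lines: fghgd axs qev vakaq dyqjp
Hunk 4: at line 2 remove [qev,vakaq] add [bhyye] -> 4 lines: fghgd axs bhyye dyqjp
Final line 1: fghgd

Answer: fghgd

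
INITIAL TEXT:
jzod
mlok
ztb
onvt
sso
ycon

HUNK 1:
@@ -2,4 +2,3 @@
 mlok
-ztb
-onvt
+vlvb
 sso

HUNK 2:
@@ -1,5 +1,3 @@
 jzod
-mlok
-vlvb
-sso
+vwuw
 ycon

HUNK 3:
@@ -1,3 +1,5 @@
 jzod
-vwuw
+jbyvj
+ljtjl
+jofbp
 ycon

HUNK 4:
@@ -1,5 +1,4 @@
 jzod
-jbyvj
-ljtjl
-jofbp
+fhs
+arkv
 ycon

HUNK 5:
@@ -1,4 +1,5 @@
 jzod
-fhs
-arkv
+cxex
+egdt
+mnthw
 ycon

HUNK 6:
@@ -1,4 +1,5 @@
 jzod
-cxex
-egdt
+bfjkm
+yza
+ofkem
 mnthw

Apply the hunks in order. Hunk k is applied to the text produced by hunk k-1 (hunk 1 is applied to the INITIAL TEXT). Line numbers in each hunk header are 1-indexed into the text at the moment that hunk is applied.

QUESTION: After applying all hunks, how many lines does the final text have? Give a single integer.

Answer: 6

Derivation:
Hunk 1: at line 2 remove [ztb,onvt] add [vlvb] -> 5 lines: jzod mlok vlvb sso ycon
Hunk 2: at line 1 remove [mlok,vlvb,sso] add [vwuw] -> 3 lines: jzod vwuw ycon
Hunk 3: at line 1 remove [vwuw] add [jbyvj,ljtjl,jofbp] -> 5 lines: jzod jbyvj ljtjl jofbp ycon
Hunk 4: at line 1 remove [jbyvj,ljtjl,jofbp] add [fhs,arkv] -> 4 lines: jzod fhs arkv ycon
Hunk 5: at line 1 remove [fhs,arkv] add [cxex,egdt,mnthw] -> 5 lines: jzod cxex egdt mnthw ycon
Hunk 6: at line 1 remove [cxex,egdt] add [bfjkm,yza,ofkem] -> 6 lines: jzod bfjkm yza ofkem mnthw ycon
Final line count: 6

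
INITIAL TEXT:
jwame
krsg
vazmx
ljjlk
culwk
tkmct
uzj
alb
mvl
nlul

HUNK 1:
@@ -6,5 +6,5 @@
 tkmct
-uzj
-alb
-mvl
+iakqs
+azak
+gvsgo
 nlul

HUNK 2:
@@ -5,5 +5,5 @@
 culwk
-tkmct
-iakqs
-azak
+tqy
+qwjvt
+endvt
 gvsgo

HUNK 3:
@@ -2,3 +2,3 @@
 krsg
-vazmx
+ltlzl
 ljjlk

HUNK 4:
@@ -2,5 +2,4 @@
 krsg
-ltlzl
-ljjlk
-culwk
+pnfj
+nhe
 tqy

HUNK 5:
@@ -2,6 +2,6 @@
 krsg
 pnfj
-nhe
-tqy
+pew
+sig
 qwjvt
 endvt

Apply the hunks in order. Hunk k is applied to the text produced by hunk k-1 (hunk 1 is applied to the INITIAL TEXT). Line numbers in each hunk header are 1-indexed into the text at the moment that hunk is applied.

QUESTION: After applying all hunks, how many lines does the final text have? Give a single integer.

Hunk 1: at line 6 remove [uzj,alb,mvl] add [iakqs,azak,gvsgo] -> 10 lines: jwame krsg vazmx ljjlk culwk tkmct iakqs azak gvsgo nlul
Hunk 2: at line 5 remove [tkmct,iakqs,azak] add [tqy,qwjvt,endvt] -> 10 lines: jwame krsg vazmx ljjlk culwk tqy qwjvt endvt gvsgo nlul
Hunk 3: at line 2 remove [vazmx] add [ltlzl] -> 10 lines: jwame krsg ltlzl ljjlk culwk tqy qwjvt endvt gvsgo nlul
Hunk 4: at line 2 remove [ltlzl,ljjlk,culwk] add [pnfj,nhe] -> 9 lines: jwame krsg pnfj nhe tqy qwjvt endvt gvsgo nlul
Hunk 5: at line 2 remove [nhe,tqy] add [pew,sig] -> 9 lines: jwame krsg pnfj pew sig qwjvt endvt gvsgo nlul
Final line count: 9

Answer: 9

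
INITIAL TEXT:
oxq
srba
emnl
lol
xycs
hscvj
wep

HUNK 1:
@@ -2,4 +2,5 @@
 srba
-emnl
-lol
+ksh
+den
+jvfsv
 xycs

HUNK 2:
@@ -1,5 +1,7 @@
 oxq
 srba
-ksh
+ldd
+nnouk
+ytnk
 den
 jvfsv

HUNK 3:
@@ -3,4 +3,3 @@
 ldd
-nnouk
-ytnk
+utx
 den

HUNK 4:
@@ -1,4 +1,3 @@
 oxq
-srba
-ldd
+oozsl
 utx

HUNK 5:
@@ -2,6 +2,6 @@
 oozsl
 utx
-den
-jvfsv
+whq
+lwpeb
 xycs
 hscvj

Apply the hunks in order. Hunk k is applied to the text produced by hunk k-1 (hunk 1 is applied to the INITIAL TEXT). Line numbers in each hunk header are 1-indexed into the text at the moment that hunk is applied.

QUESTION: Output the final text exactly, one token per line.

Answer: oxq
oozsl
utx
whq
lwpeb
xycs
hscvj
wep

Derivation:
Hunk 1: at line 2 remove [emnl,lol] add [ksh,den,jvfsv] -> 8 lines: oxq srba ksh den jvfsv xycs hscvj wep
Hunk 2: at line 1 remove [ksh] add [ldd,nnouk,ytnk] -> 10 lines: oxq srba ldd nnouk ytnk den jvfsv xycs hscvj wep
Hunk 3: at line 3 remove [nnouk,ytnk] add [utx] -> 9 lines: oxq srba ldd utx den jvfsv xycs hscvj wep
Hunk 4: at line 1 remove [srba,ldd] add [oozsl] -> 8 lines: oxq oozsl utx den jvfsv xycs hscvj wep
Hunk 5: at line 2 remove [den,jvfsv] add [whq,lwpeb] -> 8 lines: oxq oozsl utx whq lwpeb xycs hscvj wep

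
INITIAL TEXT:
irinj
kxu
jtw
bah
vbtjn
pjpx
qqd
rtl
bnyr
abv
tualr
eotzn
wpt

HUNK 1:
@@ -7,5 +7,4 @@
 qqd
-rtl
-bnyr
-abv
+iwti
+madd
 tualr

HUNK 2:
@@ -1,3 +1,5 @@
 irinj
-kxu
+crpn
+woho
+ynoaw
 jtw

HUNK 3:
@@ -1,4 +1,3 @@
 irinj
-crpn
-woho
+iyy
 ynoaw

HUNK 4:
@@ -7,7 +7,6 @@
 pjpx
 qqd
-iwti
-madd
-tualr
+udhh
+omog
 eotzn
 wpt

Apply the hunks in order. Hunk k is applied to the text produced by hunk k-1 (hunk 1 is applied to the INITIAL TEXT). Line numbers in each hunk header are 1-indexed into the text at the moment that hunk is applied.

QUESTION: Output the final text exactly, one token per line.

Hunk 1: at line 7 remove [rtl,bnyr,abv] add [iwti,madd] -> 12 lines: irinj kxu jtw bah vbtjn pjpx qqd iwti madd tualr eotzn wpt
Hunk 2: at line 1 remove [kxu] add [crpn,woho,ynoaw] -> 14 lines: irinj crpn woho ynoaw jtw bah vbtjn pjpx qqd iwti madd tualr eotzn wpt
Hunk 3: at line 1 remove [crpn,woho] add [iyy] -> 13 lines: irinj iyy ynoaw jtw bah vbtjn pjpx qqd iwti madd tualr eotzn wpt
Hunk 4: at line 7 remove [iwti,madd,tualr] add [udhh,omog] -> 12 lines: irinj iyy ynoaw jtw bah vbtjn pjpx qqd udhh omog eotzn wpt

Answer: irinj
iyy
ynoaw
jtw
bah
vbtjn
pjpx
qqd
udhh
omog
eotzn
wpt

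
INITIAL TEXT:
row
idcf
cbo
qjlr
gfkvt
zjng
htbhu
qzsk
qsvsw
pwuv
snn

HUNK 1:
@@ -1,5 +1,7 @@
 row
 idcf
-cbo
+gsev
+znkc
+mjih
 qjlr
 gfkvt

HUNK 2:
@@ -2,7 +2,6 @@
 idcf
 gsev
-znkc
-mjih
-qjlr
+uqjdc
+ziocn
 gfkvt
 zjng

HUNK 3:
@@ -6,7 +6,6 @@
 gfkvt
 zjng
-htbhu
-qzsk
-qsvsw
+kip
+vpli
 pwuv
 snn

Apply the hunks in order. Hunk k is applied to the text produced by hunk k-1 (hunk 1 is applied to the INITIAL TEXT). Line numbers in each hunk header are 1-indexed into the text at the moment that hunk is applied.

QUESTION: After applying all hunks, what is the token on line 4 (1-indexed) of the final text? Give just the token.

Hunk 1: at line 1 remove [cbo] add [gsev,znkc,mjih] -> 13 lines: row idcf gsev znkc mjih qjlr gfkvt zjng htbhu qzsk qsvsw pwuv snn
Hunk 2: at line 2 remove [znkc,mjih,qjlr] add [uqjdc,ziocn] -> 12 lines: row idcf gsev uqjdc ziocn gfkvt zjng htbhu qzsk qsvsw pwuv snn
Hunk 3: at line 6 remove [htbhu,qzsk,qsvsw] add [kip,vpli] -> 11 lines: row idcf gsev uqjdc ziocn gfkvt zjng kip vpli pwuv snn
Final line 4: uqjdc

Answer: uqjdc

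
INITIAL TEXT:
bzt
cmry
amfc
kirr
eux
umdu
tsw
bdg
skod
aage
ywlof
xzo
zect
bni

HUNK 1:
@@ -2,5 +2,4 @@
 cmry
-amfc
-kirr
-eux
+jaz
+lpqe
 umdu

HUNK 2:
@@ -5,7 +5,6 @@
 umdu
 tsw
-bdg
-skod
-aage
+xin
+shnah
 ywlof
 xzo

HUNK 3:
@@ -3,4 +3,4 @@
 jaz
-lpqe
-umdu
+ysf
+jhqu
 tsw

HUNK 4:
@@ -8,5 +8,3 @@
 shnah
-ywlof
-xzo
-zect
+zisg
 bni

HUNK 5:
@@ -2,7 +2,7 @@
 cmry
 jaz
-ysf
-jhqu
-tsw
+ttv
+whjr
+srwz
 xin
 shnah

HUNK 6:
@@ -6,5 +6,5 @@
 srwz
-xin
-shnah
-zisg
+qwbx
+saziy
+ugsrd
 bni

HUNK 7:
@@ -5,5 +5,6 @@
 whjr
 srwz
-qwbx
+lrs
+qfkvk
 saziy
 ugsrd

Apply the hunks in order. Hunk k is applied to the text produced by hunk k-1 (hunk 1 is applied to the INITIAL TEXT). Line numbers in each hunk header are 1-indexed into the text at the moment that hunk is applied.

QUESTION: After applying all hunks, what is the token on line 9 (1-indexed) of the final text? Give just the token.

Answer: saziy

Derivation:
Hunk 1: at line 2 remove [amfc,kirr,eux] add [jaz,lpqe] -> 13 lines: bzt cmry jaz lpqe umdu tsw bdg skod aage ywlof xzo zect bni
Hunk 2: at line 5 remove [bdg,skod,aage] add [xin,shnah] -> 12 lines: bzt cmry jaz lpqe umdu tsw xin shnah ywlof xzo zect bni
Hunk 3: at line 3 remove [lpqe,umdu] add [ysf,jhqu] -> 12 lines: bzt cmry jaz ysf jhqu tsw xin shnah ywlof xzo zect bni
Hunk 4: at line 8 remove [ywlof,xzo,zect] add [zisg] -> 10 lines: bzt cmry jaz ysf jhqu tsw xin shnah zisg bni
Hunk 5: at line 2 remove [ysf,jhqu,tsw] add [ttv,whjr,srwz] -> 10 lines: bzt cmry jaz ttv whjr srwz xin shnah zisg bni
Hunk 6: at line 6 remove [xin,shnah,zisg] add [qwbx,saziy,ugsrd] -> 10 lines: bzt cmry jaz ttv whjr srwz qwbx saziy ugsrd bni
Hunk 7: at line 5 remove [qwbx] add [lrs,qfkvk] -> 11 lines: bzt cmry jaz ttv whjr srwz lrs qfkvk saziy ugsrd bni
Final line 9: saziy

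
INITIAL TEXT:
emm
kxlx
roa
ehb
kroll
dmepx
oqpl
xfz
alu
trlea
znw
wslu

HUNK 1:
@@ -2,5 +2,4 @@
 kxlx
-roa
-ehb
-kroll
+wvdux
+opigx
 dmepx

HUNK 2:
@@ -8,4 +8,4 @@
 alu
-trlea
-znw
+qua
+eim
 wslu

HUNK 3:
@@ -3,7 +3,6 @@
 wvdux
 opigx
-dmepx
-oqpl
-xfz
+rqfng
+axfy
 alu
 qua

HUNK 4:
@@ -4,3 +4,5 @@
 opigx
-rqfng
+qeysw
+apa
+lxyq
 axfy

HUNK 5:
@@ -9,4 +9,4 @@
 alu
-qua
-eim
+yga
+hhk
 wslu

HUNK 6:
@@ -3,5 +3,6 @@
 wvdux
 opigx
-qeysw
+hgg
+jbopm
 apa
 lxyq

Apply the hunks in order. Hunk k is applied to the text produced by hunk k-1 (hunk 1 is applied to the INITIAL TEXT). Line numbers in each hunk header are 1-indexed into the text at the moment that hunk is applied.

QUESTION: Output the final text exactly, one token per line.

Answer: emm
kxlx
wvdux
opigx
hgg
jbopm
apa
lxyq
axfy
alu
yga
hhk
wslu

Derivation:
Hunk 1: at line 2 remove [roa,ehb,kroll] add [wvdux,opigx] -> 11 lines: emm kxlx wvdux opigx dmepx oqpl xfz alu trlea znw wslu
Hunk 2: at line 8 remove [trlea,znw] add [qua,eim] -> 11 lines: emm kxlx wvdux opigx dmepx oqpl xfz alu qua eim wslu
Hunk 3: at line 3 remove [dmepx,oqpl,xfz] add [rqfng,axfy] -> 10 lines: emm kxlx wvdux opigx rqfng axfy alu qua eim wslu
Hunk 4: at line 4 remove [rqfng] add [qeysw,apa,lxyq] -> 12 lines: emm kxlx wvdux opigx qeysw apa lxyq axfy alu qua eim wslu
Hunk 5: at line 9 remove [qua,eim] add [yga,hhk] -> 12 lines: emm kxlx wvdux opigx qeysw apa lxyq axfy alu yga hhk wslu
Hunk 6: at line 3 remove [qeysw] add [hgg,jbopm] -> 13 lines: emm kxlx wvdux opigx hgg jbopm apa lxyq axfy alu yga hhk wslu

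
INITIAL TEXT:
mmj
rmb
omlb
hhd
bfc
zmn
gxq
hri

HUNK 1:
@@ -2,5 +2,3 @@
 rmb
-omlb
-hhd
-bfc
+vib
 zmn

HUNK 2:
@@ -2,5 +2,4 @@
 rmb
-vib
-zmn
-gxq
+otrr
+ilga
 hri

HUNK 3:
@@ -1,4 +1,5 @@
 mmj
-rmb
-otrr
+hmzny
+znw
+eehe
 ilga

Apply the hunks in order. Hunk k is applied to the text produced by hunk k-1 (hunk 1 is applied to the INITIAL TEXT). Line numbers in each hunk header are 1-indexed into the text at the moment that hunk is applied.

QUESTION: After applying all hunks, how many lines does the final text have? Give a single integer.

Answer: 6

Derivation:
Hunk 1: at line 2 remove [omlb,hhd,bfc] add [vib] -> 6 lines: mmj rmb vib zmn gxq hri
Hunk 2: at line 2 remove [vib,zmn,gxq] add [otrr,ilga] -> 5 lines: mmj rmb otrr ilga hri
Hunk 3: at line 1 remove [rmb,otrr] add [hmzny,znw,eehe] -> 6 lines: mmj hmzny znw eehe ilga hri
Final line count: 6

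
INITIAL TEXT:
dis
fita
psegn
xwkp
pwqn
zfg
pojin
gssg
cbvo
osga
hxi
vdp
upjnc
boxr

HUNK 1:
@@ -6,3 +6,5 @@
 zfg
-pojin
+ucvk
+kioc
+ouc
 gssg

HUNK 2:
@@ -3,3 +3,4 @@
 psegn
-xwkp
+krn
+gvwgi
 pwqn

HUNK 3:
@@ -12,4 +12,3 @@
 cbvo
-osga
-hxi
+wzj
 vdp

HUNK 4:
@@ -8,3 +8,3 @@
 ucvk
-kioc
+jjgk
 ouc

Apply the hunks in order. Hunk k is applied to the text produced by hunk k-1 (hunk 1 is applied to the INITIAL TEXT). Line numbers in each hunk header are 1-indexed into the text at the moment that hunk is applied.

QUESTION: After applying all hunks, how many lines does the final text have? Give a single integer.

Answer: 16

Derivation:
Hunk 1: at line 6 remove [pojin] add [ucvk,kioc,ouc] -> 16 lines: dis fita psegn xwkp pwqn zfg ucvk kioc ouc gssg cbvo osga hxi vdp upjnc boxr
Hunk 2: at line 3 remove [xwkp] add [krn,gvwgi] -> 17 lines: dis fita psegn krn gvwgi pwqn zfg ucvk kioc ouc gssg cbvo osga hxi vdp upjnc boxr
Hunk 3: at line 12 remove [osga,hxi] add [wzj] -> 16 lines: dis fita psegn krn gvwgi pwqn zfg ucvk kioc ouc gssg cbvo wzj vdp upjnc boxr
Hunk 4: at line 8 remove [kioc] add [jjgk] -> 16 lines: dis fita psegn krn gvwgi pwqn zfg ucvk jjgk ouc gssg cbvo wzj vdp upjnc boxr
Final line count: 16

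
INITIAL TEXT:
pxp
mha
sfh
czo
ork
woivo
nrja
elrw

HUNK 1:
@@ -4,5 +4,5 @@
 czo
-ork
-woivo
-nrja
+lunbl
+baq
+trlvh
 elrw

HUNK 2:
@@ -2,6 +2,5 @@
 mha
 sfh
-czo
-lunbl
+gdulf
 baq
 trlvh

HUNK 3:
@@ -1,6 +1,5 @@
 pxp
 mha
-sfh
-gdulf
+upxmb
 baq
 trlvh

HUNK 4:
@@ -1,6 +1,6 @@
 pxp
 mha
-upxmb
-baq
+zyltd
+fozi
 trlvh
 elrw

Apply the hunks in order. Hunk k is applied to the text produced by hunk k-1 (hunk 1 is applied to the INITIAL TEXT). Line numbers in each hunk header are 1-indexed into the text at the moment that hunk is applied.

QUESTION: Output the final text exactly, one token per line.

Hunk 1: at line 4 remove [ork,woivo,nrja] add [lunbl,baq,trlvh] -> 8 lines: pxp mha sfh czo lunbl baq trlvh elrw
Hunk 2: at line 2 remove [czo,lunbl] add [gdulf] -> 7 lines: pxp mha sfh gdulf baq trlvh elrw
Hunk 3: at line 1 remove [sfh,gdulf] add [upxmb] -> 6 lines: pxp mha upxmb baq trlvh elrw
Hunk 4: at line 1 remove [upxmb,baq] add [zyltd,fozi] -> 6 lines: pxp mha zyltd fozi trlvh elrw

Answer: pxp
mha
zyltd
fozi
trlvh
elrw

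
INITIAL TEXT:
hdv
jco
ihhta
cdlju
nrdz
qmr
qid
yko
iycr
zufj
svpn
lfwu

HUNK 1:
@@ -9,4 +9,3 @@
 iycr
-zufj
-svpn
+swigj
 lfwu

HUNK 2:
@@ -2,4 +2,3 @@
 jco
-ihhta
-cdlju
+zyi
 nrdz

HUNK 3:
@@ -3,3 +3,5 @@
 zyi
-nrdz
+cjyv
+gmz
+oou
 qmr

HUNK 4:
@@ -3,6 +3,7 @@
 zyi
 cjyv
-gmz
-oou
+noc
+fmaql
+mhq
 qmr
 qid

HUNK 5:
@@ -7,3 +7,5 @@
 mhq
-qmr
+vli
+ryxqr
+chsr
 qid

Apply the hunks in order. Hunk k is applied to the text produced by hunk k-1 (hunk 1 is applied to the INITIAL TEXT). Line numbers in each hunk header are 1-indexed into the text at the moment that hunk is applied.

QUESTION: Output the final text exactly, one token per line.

Answer: hdv
jco
zyi
cjyv
noc
fmaql
mhq
vli
ryxqr
chsr
qid
yko
iycr
swigj
lfwu

Derivation:
Hunk 1: at line 9 remove [zufj,svpn] add [swigj] -> 11 lines: hdv jco ihhta cdlju nrdz qmr qid yko iycr swigj lfwu
Hunk 2: at line 2 remove [ihhta,cdlju] add [zyi] -> 10 lines: hdv jco zyi nrdz qmr qid yko iycr swigj lfwu
Hunk 3: at line 3 remove [nrdz] add [cjyv,gmz,oou] -> 12 lines: hdv jco zyi cjyv gmz oou qmr qid yko iycr swigj lfwu
Hunk 4: at line 3 remove [gmz,oou] add [noc,fmaql,mhq] -> 13 lines: hdv jco zyi cjyv noc fmaql mhq qmr qid yko iycr swigj lfwu
Hunk 5: at line 7 remove [qmr] add [vli,ryxqr,chsr] -> 15 lines: hdv jco zyi cjyv noc fmaql mhq vli ryxqr chsr qid yko iycr swigj lfwu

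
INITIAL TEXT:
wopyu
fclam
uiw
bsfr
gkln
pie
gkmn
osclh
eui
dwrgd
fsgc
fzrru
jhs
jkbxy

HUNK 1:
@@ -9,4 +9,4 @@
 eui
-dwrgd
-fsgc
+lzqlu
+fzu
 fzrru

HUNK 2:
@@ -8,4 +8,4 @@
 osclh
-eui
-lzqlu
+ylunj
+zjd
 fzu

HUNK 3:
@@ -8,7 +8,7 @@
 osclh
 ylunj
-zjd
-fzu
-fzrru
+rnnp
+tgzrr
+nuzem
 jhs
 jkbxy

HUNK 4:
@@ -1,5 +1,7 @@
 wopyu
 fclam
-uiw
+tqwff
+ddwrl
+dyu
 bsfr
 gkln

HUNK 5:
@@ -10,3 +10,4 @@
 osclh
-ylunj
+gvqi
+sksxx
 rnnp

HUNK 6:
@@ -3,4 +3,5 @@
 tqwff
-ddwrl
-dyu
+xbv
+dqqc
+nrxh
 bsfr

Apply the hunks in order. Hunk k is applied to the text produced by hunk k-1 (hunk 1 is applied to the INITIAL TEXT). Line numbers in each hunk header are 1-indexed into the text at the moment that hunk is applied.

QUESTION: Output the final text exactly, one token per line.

Answer: wopyu
fclam
tqwff
xbv
dqqc
nrxh
bsfr
gkln
pie
gkmn
osclh
gvqi
sksxx
rnnp
tgzrr
nuzem
jhs
jkbxy

Derivation:
Hunk 1: at line 9 remove [dwrgd,fsgc] add [lzqlu,fzu] -> 14 lines: wopyu fclam uiw bsfr gkln pie gkmn osclh eui lzqlu fzu fzrru jhs jkbxy
Hunk 2: at line 8 remove [eui,lzqlu] add [ylunj,zjd] -> 14 lines: wopyu fclam uiw bsfr gkln pie gkmn osclh ylunj zjd fzu fzrru jhs jkbxy
Hunk 3: at line 8 remove [zjd,fzu,fzrru] add [rnnp,tgzrr,nuzem] -> 14 lines: wopyu fclam uiw bsfr gkln pie gkmn osclh ylunj rnnp tgzrr nuzem jhs jkbxy
Hunk 4: at line 1 remove [uiw] add [tqwff,ddwrl,dyu] -> 16 lines: wopyu fclam tqwff ddwrl dyu bsfr gkln pie gkmn osclh ylunj rnnp tgzrr nuzem jhs jkbxy
Hunk 5: at line 10 remove [ylunj] add [gvqi,sksxx] -> 17 lines: wopyu fclam tqwff ddwrl dyu bsfr gkln pie gkmn osclh gvqi sksxx rnnp tgzrr nuzem jhs jkbxy
Hunk 6: at line 3 remove [ddwrl,dyu] add [xbv,dqqc,nrxh] -> 18 lines: wopyu fclam tqwff xbv dqqc nrxh bsfr gkln pie gkmn osclh gvqi sksxx rnnp tgzrr nuzem jhs jkbxy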